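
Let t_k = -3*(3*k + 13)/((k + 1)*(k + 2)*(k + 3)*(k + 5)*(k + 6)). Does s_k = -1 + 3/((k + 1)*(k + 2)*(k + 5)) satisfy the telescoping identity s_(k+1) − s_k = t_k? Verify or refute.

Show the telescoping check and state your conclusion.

s_(k+1) = -1 + 3/((k + 2)*(k + 3)*(k + 6))
s_(k+1) − s_k = 3*(-3*k - 13)/(k**5 + 17*k**4 + 107*k**3 + 307*k**2 + 396*k + 180)
(s_(k+1) − s_k) − t_k = 0

Valid: the claim telescopes to t_k.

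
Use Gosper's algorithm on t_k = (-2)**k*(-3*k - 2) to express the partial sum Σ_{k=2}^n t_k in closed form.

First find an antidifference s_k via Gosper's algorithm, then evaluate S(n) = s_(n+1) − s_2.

S(n) = -2*(-2)**n*n - 2*(-2)**n - 8

t_(k+1)/t_k = 2*(-3*k - 5)/(3*k + 2).
Factor: A=-2; B=1; C=k + 2/3.
f must satisfy (-2)·f(k+1) − (1)·f(k) = k + 2/3.
deg f ≤ 1 (via 0,0,1).
Match coefficients ⇒ f(k) = -k/3.
R(k) = B(k−1)·f(k)/C(k) = -k/(3*k + 2); s_k = R·t_k = (-2)**k*k.
Δs = (-2)**k*(-3*k - 2), as required.
Evaluate: s_(n+1) = (-2)**(n + 1)*(n + 1); subtract s_(2) = 8 ⇒ S(n) = -2*(-2)**n*n - 2*(-2)**n - 8.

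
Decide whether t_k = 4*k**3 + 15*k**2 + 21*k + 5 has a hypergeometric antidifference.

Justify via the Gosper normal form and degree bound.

Step 1: r(k) = (4*k**3 + 27*k**2 + 63*k + 45)/(4*k**3 + 15*k**2 + 21*k + 5).
Take A(k)=1, B(k)=1, C(k)=k**3 + 15*k**2/4 + 21*k/4 + 5/4.
Key eq: (1)·f(k+1) = (1)·f(k) + (k**3 + 15*k**2/4 + 21*k/4 + 5/4).
Degrees (0,0,3) ⇒ d ≤ 4.
Solving with deg f ≤ 4: f(k) = k*(k**3 + 3*k**2 + 4*k - 3)/4.
Certificate R = B(k−1)f/C = k*(k**3 + 3*k**2 + 4*k - 3)/(4*k**3 + 15*k**2 + 21*k + 5) gives s_k = k*(k**3 + 3*k**2 + 4*k - 3).
s_(k+1) − s_k = 4*k**3 + 15*k**2 + 21*k + 5 = t_k.

Yes. s_k = k*(k**3 + 3*k**2 + 4*k - 3).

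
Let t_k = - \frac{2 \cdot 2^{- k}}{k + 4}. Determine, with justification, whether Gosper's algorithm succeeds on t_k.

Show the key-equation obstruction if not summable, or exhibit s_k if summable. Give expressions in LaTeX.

Compute t_(k+1)/t_k: get (k + 4)/(2*(k + 5)).
A = k/2 + 2, B = k + 5, C = 1.
f must satisfy (k/2 + 2)·f(k+1) − (k + 4)·f(k) = 1.
Degrees (1,1,0) ⇒ d ≤ -1.
Bound -1 < 0, so the key equation has no polynomial solution.

No — key equation has no polynomial f.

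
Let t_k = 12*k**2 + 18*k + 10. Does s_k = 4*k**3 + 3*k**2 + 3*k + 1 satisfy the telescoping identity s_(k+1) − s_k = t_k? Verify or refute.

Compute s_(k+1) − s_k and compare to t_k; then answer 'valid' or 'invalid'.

valid; difference matches t_k

s_(k+1) = 4*k**3 + 15*k**2 + 21*k + 11
s_(k+1) − s_k = 12*k**2 + 18*k + 10
(s_(k+1) − s_k) − t_k = 0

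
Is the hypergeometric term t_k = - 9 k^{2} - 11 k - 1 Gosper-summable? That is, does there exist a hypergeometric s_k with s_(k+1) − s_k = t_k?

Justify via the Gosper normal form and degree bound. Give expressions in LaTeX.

Yes. s_k = k \left(- 3 k^{2} - k + 3\right).

Compute t_(k+1)/t_k: get (9*k**2 + 29*k + 21)/(9*k**2 + 11*k + 1).
Gosper form: A/B · C(k+1)/C(k) with A=1, B=1, C=k**2 + 11*k/9 + 1/9.
Solve (1)·f(k+1) − (1)·f(k) = k**2 + 11*k/9 + 1/9.
Bound: deg f ≤ 3.
Solving with deg f ≤ 3: f(k) = k*(3*k**2 + k - 3)/9.
Get s_k = R·t_k = k*(-3*k**2 - k + 3) with R(k) = B(k−1)f(k)/C(k) = k*(3*k**2 + k - 3)/(9*k**2 + 11*k + 1).
Check: Δs_k = -9*k**2 - 11*k - 1. ✓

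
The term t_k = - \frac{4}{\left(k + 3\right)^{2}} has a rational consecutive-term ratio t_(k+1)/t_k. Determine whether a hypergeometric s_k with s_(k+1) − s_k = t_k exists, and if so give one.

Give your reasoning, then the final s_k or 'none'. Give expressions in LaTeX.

The ratio is (k + 3)**2/(k + 4)**2.
Take A(k)=k**2 + 6*k + 9, B(k)=k**2 + 8*k + 16, C(k)=1.
Need (k**2 + 6*k + 9)·f(k+1) − (k**2 + 6*k + 9)·f(k) = 1.
Bound: deg f ≤ 0.
Generic f = c0 gives residual -1; -1 = 0 cannot hold, so t_k is not Gosper-summable.

no hypergeometric antidifference exists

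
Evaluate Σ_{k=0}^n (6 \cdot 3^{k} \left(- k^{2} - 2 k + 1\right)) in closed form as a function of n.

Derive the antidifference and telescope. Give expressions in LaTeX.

S(n) = - 9 \cdot 3^{n} n^{2} - 9 \cdot 3^{n} n + 9 \cdot 3^{n} - 3

r(k) = 3*(k**2 + 4*k + 2)/(k**2 + 2*k - 1) after simplifying.
Gosper form: A/B · C(k+1)/C(k) with A=3, B=1, C=k**2 + 2*k - 1.
Solve (3)·f(k+1) − (1)·f(k) = k**2 + 2*k - 1.
deg f ≤ 2 (via 0,0,2).
Solve for f: f(k) = (k**2 - k - 1)/2 (degree 2 ≤ 2).
R(k) = B(k−1)·f(k)/C(k) = (k**2 - k - 1)/(2*(k**2 + 2*k - 1)); s_k = R·t_k = 3**(k + 1)*(-k**2 + k + 1).
Δs = 6*3**k*(-k**2 - 2*k + 1), as required.
s_(n+1) = 3**(n + 2)*(-n**2 - n + 1) and s_(0) = 3, so S(n) = -9*3**n*n**2 - 9*3**n*n + 9*3**n - 3.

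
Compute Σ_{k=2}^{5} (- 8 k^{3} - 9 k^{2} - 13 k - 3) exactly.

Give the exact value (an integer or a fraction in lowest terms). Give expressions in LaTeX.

r(k) = (8*k**3 + 33*k**2 + 55*k + 33)/(8*k**3 + 9*k**2 + 13*k + 3) after simplifying.
Take A(k)=1, B(k)=1, C(k)=k**3 + 9*k**2/8 + 13*k/8 + 3/8.
Key eq: (1)·f(k+1) = (1)·f(k) + (k**3 + 9*k**2/8 + 13*k/8 + 3/8).
Degrees (0,0,3) ⇒ d ≤ 4.
Solve for f: f(k) = k*(2*k - 1)*(k**2 + 2)/8 (degree 4 ≤ 4).
R(k) = B(k−1)·f(k)/C(k) = k*(2*k - 1)*(k**2 + 2)/(8*k**3 + 9*k**2 + 13*k + 3); s_k = R·t_k = k*(-2*k**3 + k**2 - 4*k + 2).
Verify: -8*k**3 - 9*k**2 - 13*k - 3 matches t_k.
Evaluate s at k=6 and k=2: -2508 and -36; difference -2472.

Σ = -2472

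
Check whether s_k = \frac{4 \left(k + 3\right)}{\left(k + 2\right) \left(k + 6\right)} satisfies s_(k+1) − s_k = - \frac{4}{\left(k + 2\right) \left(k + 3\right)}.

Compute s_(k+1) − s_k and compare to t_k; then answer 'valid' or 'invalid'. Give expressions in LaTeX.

Invalid: residual \frac{12 \left(2 k + 9\right)}{k^{4} + 18 k^{3} + 113 k^{2} + 288 k + 252} ≠ 0.

s_(k+1) = 4*(k + 4)/((k + 3)*(k + 7))
s_(k+1) − s_k = 4*(-k**2 - 7*k - 15)/(k**4 + 18*k**3 + 113*k**2 + 288*k + 252)
(s_(k+1) − s_k) − t_k = 12*(2*k + 9)/(k**4 + 18*k**3 + 113*k**2 + 288*k + 252)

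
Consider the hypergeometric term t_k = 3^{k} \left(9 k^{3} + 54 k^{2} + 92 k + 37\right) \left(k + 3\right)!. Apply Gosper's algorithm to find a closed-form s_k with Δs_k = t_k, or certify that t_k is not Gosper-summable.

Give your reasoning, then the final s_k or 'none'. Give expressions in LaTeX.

s_k = 3^{k} \left(3 k^{2} + k - 1\right) \left(k + 3\right)!

r(k) = 3*(9*k**4 + 117*k**3 + 551*k**2 + 1100*k + 768)/(9*k**3 + 54*k**2 + 92*k + 37) after simplifying.
Gosper form: A/B · C(k+1)/C(k) with A=3*k + 12, B=1, C=k**3 + 6*k**2 + 92*k/9 + 37/9.
Set up (3*k + 12)·f(k+1) − (1)·f(k) − (k**3 + 6*k**2 + 92*k/9 + 37/9) = 0.
From deg A=1, deg B=0, deg C=3: d=2.
Solve for f: f(k) = (3*k**2 + k - 1)/9 (degree 2 ≤ 2).
Get s_k = R·t_k = 3**k*(3*k**2 + k - 1)*factorial(k + 3) with R(k) = B(k−1)f(k)/C(k) = (3*k**2 + k - 1)/(9*k**3 + 54*k**2 + 92*k + 37).
Check: Δs_k = 3**k*(9*k**3 + 54*k**2 + 92*k + 37)*factorial(k + 3). ✓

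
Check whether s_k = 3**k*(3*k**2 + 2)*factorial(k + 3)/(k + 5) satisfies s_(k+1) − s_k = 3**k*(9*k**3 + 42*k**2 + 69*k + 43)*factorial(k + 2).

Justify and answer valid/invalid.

s_(k+1) = 3**(k + 1)*(3*k**2 + 6*k + 5)*factorial(k + 4)/(k + 6)
s_(k+1) − s_k = 3**k*(9*k**4 + 96*k**3 + 339*k**2 + 493*k + 288)*factorial(k + 3)/((k + 5)*(k + 6))
(s_(k+1) − s_k) − t_k = -2*3**k*(9*k**4 + 87*k**3 + 276*k**2 + 388*k + 213)*factorial(k + 2)/((k + 5)*(k + 6))

Invalid: residual -2*3**k*(9*k**4 + 87*k**3 + 276*k**2 + 388*k + 213)*factorial(k + 2)/((k + 5)*(k + 6)) ≠ 0.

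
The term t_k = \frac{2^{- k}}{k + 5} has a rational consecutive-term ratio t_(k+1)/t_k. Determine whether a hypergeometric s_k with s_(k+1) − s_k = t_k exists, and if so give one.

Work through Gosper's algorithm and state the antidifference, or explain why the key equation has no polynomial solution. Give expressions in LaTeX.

The ratio is (k + 5)/(2*(k + 6)).
Factor: A=k/2 + 5/2; B=k + 6; C=1.
Key eq: (k/2 + 5/2)·f(k+1) = (k + 5)·f(k) + (1).
d = -1 from the (1,1,0) case.
deg f ≤ -1 is impossible — no certificate.

not Gosper-summable; s_k does not exist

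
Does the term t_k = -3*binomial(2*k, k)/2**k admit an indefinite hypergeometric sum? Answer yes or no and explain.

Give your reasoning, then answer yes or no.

t_(k+1)/t_k = (2*k + 1)/(k + 1).
A = 2*k + 1, B = k + 1, C = 1.
Set up (2*k + 1)·f(k+1) − (k)·f(k) − (1) = 0.
deg f ≤ -1 (via 1,1,0).
d = -1 < 0 ⇒ no nonzero polynomial f; not summable.

No — key equation has no polynomial f.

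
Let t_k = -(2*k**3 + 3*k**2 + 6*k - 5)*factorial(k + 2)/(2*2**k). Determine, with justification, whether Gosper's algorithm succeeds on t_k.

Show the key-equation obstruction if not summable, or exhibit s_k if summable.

Yes. s_k = -(k - 2)*(2*k + 1)*factorial(k + 2)/2**k.

Step 1: r(k) = (2*k**4 + 15*k**3 + 45*k**2 + 60*k + 18)/(2*(2*k**3 + 3*k**2 + 6*k - 5)).
So A=k/2 + 3/2 and B=1, with C=k**3 + 3*k**2/2 + 3*k - 5/2.
Set up (k/2 + 3/2)·f(k+1) − (1)·f(k) − (k**3 + 3*k**2/2 + 3*k - 5/2) = 0.
deg f ≤ 2 (via 1,0,3).
A polynomial solution: f(k) = (k - 2)*(2*k + 1).
So s_k = (B(k−1)f/C)·t_k = (2*(k - 2)*(2*k + 1)/(2*k**3 + 3*k**2 + 6*k - 5))·t_k = -(k - 2)*(2*k + 1)*factorial(k + 2)/2**k.
Verify: -(2*k**3 + 3*k**2 + 6*k - 5)*factorial(k + 2)/(2*2**k) matches t_k.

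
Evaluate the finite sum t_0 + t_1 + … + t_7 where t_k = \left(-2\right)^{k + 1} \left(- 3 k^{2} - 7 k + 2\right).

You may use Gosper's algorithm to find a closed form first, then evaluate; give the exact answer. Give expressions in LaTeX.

Step 1: r(k) = 2*(-3*k**2 - 13*k - 8)/(3*k**2 + 7*k - 2).
Take A(k)=-2, B(k)=1, C(k)=k**2 + 7*k/3 - 2/3.
Need (-2)·f(k+1) − (1)·f(k) = k**2 + 7*k/3 - 2/3.
d = 2 from the (0,0,2) case.
Solve for f: f(k) = -(k - 1)*(k + 2)/3 (degree 2 ≤ 2).
R(k) = B(k−1)·f(k)/C(k) = -(k - 1)*(k + 2)/(3*k**2 + 7*k - 2); s_k = R·t_k = (-2)**(k + 1)*(k**2 + k - 2).
s_(k+1) − s_k = (-2)**(k + 1)*(-3*k**2 - 7*k + 2) = t_k.
Σ_(k=0)^(7) t_k = s_(8) − s_(0) = -35840 − (4) = -35844.

Σ = -35844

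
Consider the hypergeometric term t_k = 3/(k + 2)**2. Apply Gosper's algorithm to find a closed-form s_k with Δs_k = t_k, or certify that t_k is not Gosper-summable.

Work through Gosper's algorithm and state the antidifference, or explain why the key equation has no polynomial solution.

t_(k+1)/t_k = (k + 2)**2/(k + 3)**2.
Normal form (A,B,C) = (k**2 + 4*k + 4, k**2 + 6*k + 9, 1).
f must satisfy (k**2 + 4*k + 4)·f(k+1) − (k**2 + 4*k + 4)·f(k) = 1.
Degrees (2,2,0) ⇒ d ≤ 0.
Put f(k) = c0: A·f(k+1) − B(k−1)·f(k) − C = -1; need -1 = 0 — inconsistent ⇒ no f, not summable.

no hypergeometric antidifference exists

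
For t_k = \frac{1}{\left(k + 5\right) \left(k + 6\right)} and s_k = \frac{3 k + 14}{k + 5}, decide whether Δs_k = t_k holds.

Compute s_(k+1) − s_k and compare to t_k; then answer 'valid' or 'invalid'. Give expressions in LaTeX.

Valid — Δs_k = t_k.

s_(k+1) = (3*k + 17)/(k + 6)
s_(k+1) − s_k = 1/(k**2 + 11*k + 30)
(s_(k+1) − s_k) − t_k = 0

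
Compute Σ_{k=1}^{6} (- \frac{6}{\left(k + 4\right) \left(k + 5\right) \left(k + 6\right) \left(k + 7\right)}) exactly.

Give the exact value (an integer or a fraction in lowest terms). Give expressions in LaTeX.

Σ = -251/30030

t_(k+1)/t_k = (k + 4)/(k + 8).
Normal form (A,B,C) = (k + 4, k + 8, 1).
Solve (k + 4)·f(k+1) − (k + 7)·f(k) = 1.
Bound: deg f ≤ 3.
Match coefficients ⇒ f(k) = k*(k**2 + 15*k + 74)/360.
Get s_k = R·t_k = k*(-k**2 - 15*k - 74)/(60*(k + 4)*(k + 5)*(k + 6)) with R(k) = B(k−1)f(k)/C(k) = k*(k + 7)*(k**2 + 15*k + 74)/360.
s_(k+1) − s_k = -6/(k**4 + 22*k**3 + 179*k**2 + 638*k + 840) = t_k.
Sum = s_(7) − s_(1); s_(7) = -133/8580, s_(1) = -1/140 ⇒ -251/30030.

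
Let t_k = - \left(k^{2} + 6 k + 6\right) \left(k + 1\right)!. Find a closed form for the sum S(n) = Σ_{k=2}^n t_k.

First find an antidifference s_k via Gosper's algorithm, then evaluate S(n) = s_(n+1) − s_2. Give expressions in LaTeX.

Compute t_(k+1)/t_k: get (k + 2)*(6*k + (k + 1)**2 + 12)/(k**2 + 6*k + 6).
Gosper form: A/B · C(k+1)/C(k) with A=k + 2, B=1, C=k**2 + 6*k + 6.
f must satisfy (k + 2)·f(k+1) − (1)·f(k) = k**2 + 6*k + 6.
Bound: deg f ≤ 1.
A polynomial solution: f(k) = k + 4.
Then R = B(k−1)f/C = (k + 4)/(k**2 + 6*k + 6), so s_k = R(k)·t_k = -(k + 4)*factorial(k + 1).
Δs = -(k**2 + 6*k + 6)*factorial(k + 1), as required.
Evaluate: s_(n+1) = -(n + 5)*factorial(n + 2); subtract s_(2) = -36 ⇒ S(n) = -n*factorial(n + 2) - 5*factorial(n + 2) + 36.

S(n) = - n \left(n + 2\right)! - 5 \left(n + 2\right)! + 36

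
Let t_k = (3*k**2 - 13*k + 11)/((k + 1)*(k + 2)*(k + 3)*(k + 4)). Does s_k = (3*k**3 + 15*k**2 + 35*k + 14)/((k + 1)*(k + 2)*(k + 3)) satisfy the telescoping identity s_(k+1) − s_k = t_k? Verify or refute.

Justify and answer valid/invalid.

s_(k+1) = (35*k + 3*(k + 1)**3 + 15*(k + 1)**2 + 49)/((k + 2)*(k + 3)*(k + 4))
s_(k+1) − s_k = (3*k**2 - 13*k + 11)/(k**4 + 10*k**3 + 35*k**2 + 50*k + 24)
(s_(k+1) − s_k) − t_k = 0

valid (s_(k+1) − s_k reduces to t_k)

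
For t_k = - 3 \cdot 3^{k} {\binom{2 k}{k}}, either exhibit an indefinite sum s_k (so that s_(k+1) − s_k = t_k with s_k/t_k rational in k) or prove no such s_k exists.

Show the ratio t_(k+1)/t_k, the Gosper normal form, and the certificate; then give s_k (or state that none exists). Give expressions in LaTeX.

t_(k+1)/t_k = 6*(2*k + 1)/(k + 1).
Factor: A=12*k + 6; B=k + 1; C=1.
Solve (12*k + 6)·f(k+1) − (k)·f(k) = 1.
From deg A=1, deg B=1, deg C=0: d=-1.
deg f ≤ -1 is impossible — no certificate.

no hypergeometric antidifference exists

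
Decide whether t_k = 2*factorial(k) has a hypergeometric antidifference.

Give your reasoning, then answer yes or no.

No — key equation has no polynomial f.

Compute t_(k+1)/t_k: get k + 1.
Normal form (A,B,C) = (k + 1, 1, 1).
Need (k + 1)·f(k+1) − (1)·f(k) = 1.
Degrees (1,0,0) ⇒ d ≤ -1.
Bound -1 < 0, so the key equation has no polynomial solution.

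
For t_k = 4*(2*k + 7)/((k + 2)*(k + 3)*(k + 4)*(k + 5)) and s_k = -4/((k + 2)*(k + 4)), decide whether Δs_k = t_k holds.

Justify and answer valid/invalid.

Valid — Δs_k = t_k.

s_(k+1) = -4/((k + 3)*(k + 5))
s_(k+1) − s_k = 4*(2*k + 7)/(k**4 + 14*k**3 + 71*k**2 + 154*k + 120)
(s_(k+1) − s_k) − t_k = 0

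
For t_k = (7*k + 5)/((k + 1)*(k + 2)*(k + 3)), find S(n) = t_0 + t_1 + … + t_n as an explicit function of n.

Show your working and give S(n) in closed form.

Step 1: r(k) = (k + 1)*(7*k + 12)/((k + 4)*(7*k + 5)).
A = k + 1, B = k + 4, C = k + 5/7.
Need (k + 1)·f(k+1) − (k + 3)·f(k) = k + 5/7.
d = 2 from the (1,1,1) case.
Coefficient equations give f(k) = k*(3*k + 2)/7.
So s_k = (B(k−1)f/C)·t_k = (k*(k + 3)*(3*k + 2)/(7*k + 5))·t_k = k*(3*k + 2)/((k + 1)*(k + 2)).
Verify: (7*k + 5)/(k**3 + 6*k**2 + 11*k + 6) matches t_k.
s_(n+1) = (3*n**2 + 8*n + 5)/(n**2 + 5*n + 6) and s_(0) = 0, so S(n) = (3*n**2 + 8*n + 5)/(n**2 + 5*n + 6).

S(n) = (3*n**2 + 8*n + 5)/(n**2 + 5*n + 6)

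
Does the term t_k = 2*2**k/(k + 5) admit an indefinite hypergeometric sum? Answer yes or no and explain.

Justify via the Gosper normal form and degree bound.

No — negative degree bound, so no certificate f.

Ratio r(k) = 2*(k + 5)/(k + 6).
Factor: A=2*k + 10; B=k + 6; C=1.
f must satisfy (2*k + 10)·f(k+1) − (k + 5)·f(k) = 1.
Bound: deg f ≤ -1.
deg f ≤ -1 is impossible — no certificate.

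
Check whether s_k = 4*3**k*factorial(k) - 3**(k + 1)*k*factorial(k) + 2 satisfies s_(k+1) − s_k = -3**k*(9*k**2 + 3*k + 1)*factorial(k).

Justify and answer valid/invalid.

s_(k+1) = -9*3**k*k**2*factorial(k) - 6*3**k*k*factorial(k) + 3*3**k*factorial(k) + 2
s_(k+1) − s_k = -3**k*(9*k**2 + 3*k + 1)*factorial(k)
(s_(k+1) − s_k) − t_k = 0

Valid: the claim telescopes to t_k.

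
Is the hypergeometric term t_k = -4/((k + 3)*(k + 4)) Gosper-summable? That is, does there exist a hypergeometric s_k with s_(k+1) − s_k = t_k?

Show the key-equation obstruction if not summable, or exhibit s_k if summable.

Yes. s_k = -4*k/(3*k + 9).

Compute t_(k+1)/t_k: get (k + 3)/(k + 5).
So A=k + 3 and B=k + 5, with C=1.
Solve (k + 3)·f(k+1) − (k + 4)·f(k) = 1.
d = 1 from the (1,1,0) case.
Solving with deg f ≤ 1: f(k) = k/3.
R(k) = B(k−1)·f(k)/C(k) = k*(k + 4)/3; s_k = R·t_k = -4*k/(3*k + 9).
Verify: -4/(k**2 + 7*k + 12) matches t_k.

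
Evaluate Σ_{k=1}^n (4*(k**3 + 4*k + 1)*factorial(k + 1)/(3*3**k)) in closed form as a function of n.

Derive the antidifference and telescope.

S(n) = 4*3**(-n - 1)*(2*3**n + n**4*factorial(n) + 4*n**3*factorial(n) + 4*n**2*factorial(n) - n*factorial(n) - 2*factorial(n))

t_(k+1)/t_k = (k + 2)*(4*k + (k + 1)**3 + 5)/(3*(k**3 + 4*k + 1)).
So A=k/3 + 2/3 and B=1, with C=k**3 + 4*k + 1.
f must satisfy (k/3 + 2/3)·f(k+1) − (1)·f(k) = k**3 + 4*k + 1.
Degrees (1,0,3) ⇒ d ≤ 2.
Coefficient equations give f(k) = 3*(k**2 - k - 1).
R(k) = B(k−1)·f(k)/C(k) = 3*(k**2 - k - 1)/(k**3 + 4*k + 1); s_k = R·t_k = 4*(k**2 - k - 1)*factorial(k + 1)/3**k.
Check: Δs_k = 4*(k**3 + 4*k + 1)*factorial(k + 1)/(3*3**k). ✓
Telescope: S(n) = s_(n+1) − s_(1) = 4*3**(-n - 1)*(n**2 + n - 1)*factorial(n + 2) − (-8/3) = 4*3**(-n - 1)*(2*3**n + n**4*factorial(n) + 4*n**3*factorial(n) + 4*n**2*factorial(n) - n*factorial(n) - 2*factorial(n)).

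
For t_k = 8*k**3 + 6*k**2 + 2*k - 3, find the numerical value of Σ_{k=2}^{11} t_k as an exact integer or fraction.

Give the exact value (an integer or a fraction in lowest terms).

r(k) = (8*k**3 + 30*k**2 + 38*k + 13)/(8*k**3 + 6*k**2 + 2*k - 3) after simplifying.
Normal form (A,B,C) = (1, 1, k**3 + 3*k**2/4 + k/4 - 3/8).
Need (1)·f(k+1) − (1)·f(k) = k**3 + 3*k**2/4 + k/4 - 3/8.
d = 4 from the (0,0,3) case.
A polynomial solution: f(k) = k*(2*k**3 - 2*k**2 - 3)/8.
So s_k = (B(k−1)f/C)·t_k = (k*(2*k**3 - 2*k**2 - 3)/(8*k**3 + 6*k**2 + 2*k - 3))·t_k = k*(2*k**3 - 2*k**2 - 3).
Check: Δs_k = 8*k**3 + 6*k**2 + 2*k - 3. ✓
Σ_(k=2)^(11) t_k = s_(12) − s_(2) = 37980 − (10) = 37970.

Σ = 37970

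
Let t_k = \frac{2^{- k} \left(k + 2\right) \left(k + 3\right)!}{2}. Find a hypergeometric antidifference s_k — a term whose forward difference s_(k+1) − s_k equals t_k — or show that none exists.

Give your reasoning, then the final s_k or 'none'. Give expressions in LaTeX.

t_(k+1)/t_k = (k + 3)*(k + 4)/(2*(k + 2)).
Gosper form: A/B · C(k+1)/C(k) with A=k/2 + 2, B=1, C=k + 2.
Need (k/2 + 2)·f(k+1) − (1)·f(k) = k + 2.
From deg A=1, deg B=0, deg C=1: d=0.
Match coefficients ⇒ f(k) = 2.
Certificate R = B(k−1)f/C = 2/(k + 2) gives s_k = factorial(k + 3)/2**k.
Δs = (k + 2)*factorial(k + 3)/(2*2**k), as required.

s_k = 2^{- k} \left(k + 3\right)!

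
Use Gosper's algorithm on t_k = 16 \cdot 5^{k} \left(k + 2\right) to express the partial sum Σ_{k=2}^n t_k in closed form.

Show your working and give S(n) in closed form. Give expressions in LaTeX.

S(n) = 20 \cdot 5^{n} n + 35 \cdot 5^{n} - 275

Compute t_(k+1)/t_k: get 5*(k + 3)/(k + 2).
Factor: A=5; B=1; C=k + 2.
Set up (5)·f(k+1) − (1)·f(k) − (k + 2) = 0.
d = 1 from the (0,0,1) case.
Match coefficients ⇒ f(k) = (4*k + 3)/16.
Then R = B(k−1)f/C = (4*k + 3)/(16*(k + 2)), so s_k = R(k)·t_k = 5**k*(4*k + 3).
s_(k+1) − s_k = 16*5**k*(k + 2) = t_k.
Evaluate: s_(n+1) = 5**(n + 1)*(4*n + 7); subtract s_(2) = 275 ⇒ S(n) = 20*5**n*n + 35*5**n - 275.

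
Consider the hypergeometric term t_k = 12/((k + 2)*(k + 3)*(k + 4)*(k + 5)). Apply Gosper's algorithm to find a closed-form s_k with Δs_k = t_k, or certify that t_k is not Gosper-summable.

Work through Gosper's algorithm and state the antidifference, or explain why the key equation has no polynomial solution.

s_k = k*(k**2 + 9*k + 26)/(6*(k + 2)*(k + 3)*(k + 4))

The ratio is (k + 2)/(k + 6).
Normal form (A,B,C) = (k + 2, k + 6, 1).
Set up (k + 2)·f(k+1) − (k + 5)·f(k) − (1) = 0.
d = 3 from the (1,1,0) case.
Match coefficients ⇒ f(k) = k*(k**2 + 9*k + 26)/72.
Certificate R = B(k−1)f/C = k*(k + 5)*(k**2 + 9*k + 26)/72 gives s_k = k*(k**2 + 9*k + 26)/(6*(k + 2)*(k + 3)*(k + 4)).
s_(k+1) − s_k = 12/(k**4 + 14*k**3 + 71*k**2 + 154*k + 120) = t_k.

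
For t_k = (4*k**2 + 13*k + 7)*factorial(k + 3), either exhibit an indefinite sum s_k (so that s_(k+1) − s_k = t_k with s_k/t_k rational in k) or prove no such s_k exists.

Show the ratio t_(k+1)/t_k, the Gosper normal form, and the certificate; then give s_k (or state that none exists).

Compute t_(k+1)/t_k: get (k + 4)*(13*k + 4*(k + 1)**2 + 20)/(4*k**2 + 13*k + 7).
A = k + 4, B = 1, C = k**2 + 13*k/4 + 7/4.
Solve (k + 4)·f(k+1) − (1)·f(k) = k**2 + 13*k/4 + 7/4.
From deg A=1, deg B=0, deg C=2: d=1.
Coefficient equations give f(k) = (4*k - 3)/4.
Then R = B(k−1)f/C = (4*k - 3)/(4*k**2 + 13*k + 7), so s_k = R(k)·t_k = (4*k - 3)*factorial(k + 3).
Δs = (4*k**2 + 13*k + 7)*factorial(k + 3), as required.

s_k = (4*k - 3)*factorial(k + 3)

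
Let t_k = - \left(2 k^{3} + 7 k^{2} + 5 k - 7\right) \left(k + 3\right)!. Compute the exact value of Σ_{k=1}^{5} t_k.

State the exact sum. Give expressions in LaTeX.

Σ = -19232688

Compute t_(k+1)/t_k: get (2*k**4 + 21*k**3 + 77*k**2 + 107*k + 28)/(2*k**3 + 7*k**2 + 5*k - 7).
Gosper form: A/B · C(k+1)/C(k) with A=k + 4, B=1, C=k**3 + 7*k**2/2 + 5*k/2 - 7/2.
Solve (k + 4)·f(k+1) − (1)·f(k) = k**3 + 7*k**2/2 + 5*k/2 - 7/2.
Bound: deg f ≤ 2.
Solving with deg f ≤ 2: f(k) = (2*k**2 - 3*k - 1)/2.
So s_k = (B(k−1)f/C)·t_k = ((2*k**2 - 3*k - 1)/(2*k**3 + 7*k**2 + 5*k - 7))·t_k = (-2*k**2 + 3*k + 1)*factorial(k + 3).
Verify: -(2*k**3 + 7*k**2 + 5*k - 7)*factorial(k + 3) matches t_k.
Telescoping: Σ = s_(6) − s_(1) = -19232640 − (48) = -19232688.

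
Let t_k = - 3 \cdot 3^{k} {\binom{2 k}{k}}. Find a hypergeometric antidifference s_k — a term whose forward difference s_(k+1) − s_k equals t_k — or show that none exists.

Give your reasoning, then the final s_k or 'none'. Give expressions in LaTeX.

not Gosper-summable; s_k does not exist

Ratio r(k) = 6*(2*k + 1)/(k + 1).
Take A(k)=12*k + 6, B(k)=k + 1, C(k)=1.
Key eq: (12*k + 6)·f(k+1) = (k)·f(k) + (1).
d = -1 from the (1,1,0) case.
Bound -1 < 0, so the key equation has no polynomial solution.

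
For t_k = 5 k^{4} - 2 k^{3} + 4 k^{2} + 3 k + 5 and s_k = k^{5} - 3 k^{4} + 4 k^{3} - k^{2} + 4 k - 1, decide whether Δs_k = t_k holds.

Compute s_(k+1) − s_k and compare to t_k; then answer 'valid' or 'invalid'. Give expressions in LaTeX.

Valid: the claim telescopes to t_k.

s_(k+1) = k**5 + 2*k**4 + 2*k**3 + 3*k**2 + 7*k + 4
s_(k+1) − s_k = 5*k**4 - 2*k**3 + 4*k**2 + 3*k + 5
(s_(k+1) − s_k) − t_k = 0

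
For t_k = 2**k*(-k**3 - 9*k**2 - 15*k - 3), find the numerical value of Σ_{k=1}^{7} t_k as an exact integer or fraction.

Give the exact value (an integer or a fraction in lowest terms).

Σ = -174332

Step 1: r(k) = 2*(k**3 + 12*k**2 + 36*k + 28)/(k**3 + 9*k**2 + 15*k + 3).
Gosper form: A/B · C(k+1)/C(k) with A=2, B=1, C=k**3 + 9*k**2 + 15*k + 3.
Solve (2)·f(k+1) − (1)·f(k) = k**3 + 9*k**2 + 15*k + 3.
Bound: deg f ≤ 3.
Solving with deg f ≤ 3: f(k) = k**3 + 3*k**2 - 3*k + 1.
Then R = B(k−1)f/C = (k**3 + 3*k**2 - 3*k + 1)/(k**3 + 9*k**2 + 15*k + 3), so s_k = R(k)·t_k = 2**k*(-k**3 - 3*k**2 + 3*k - 1).
Δs = 2**k*(-k**3 - 9*k**2 - 15*k - 3), as required.
Σ_(k=1)^(7) t_k = s_(8) − s_(1) = -174336 − (-4) = -174332.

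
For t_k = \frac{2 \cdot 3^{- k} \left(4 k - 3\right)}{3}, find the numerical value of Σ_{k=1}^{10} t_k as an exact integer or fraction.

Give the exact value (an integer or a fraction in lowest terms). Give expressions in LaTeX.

t_(k+1)/t_k = (4*k + 1)/(3*(4*k - 3)).
Factor: A=1/3; B=1; C=k - 3/4.
Solve (1/3)·f(k+1) − (1)·f(k) = k - 3/4.
Degrees (0,0,1) ⇒ d ≤ 1.
Coefficient equations give f(k) = -3*(4*k - 1)/8.
So s_k = (B(k−1)f/C)·t_k = (-3*(4*k - 1)/(2*(4*k - 3)))·t_k = (1 - 4*k)/3**k.
Check: Δs_k = 2*(4*k - 3)/(3*3**k). ✓
Evaluate s at k=11 and k=1: -43/177147 and -1; difference 177104/177147.

Σ = 177104/177147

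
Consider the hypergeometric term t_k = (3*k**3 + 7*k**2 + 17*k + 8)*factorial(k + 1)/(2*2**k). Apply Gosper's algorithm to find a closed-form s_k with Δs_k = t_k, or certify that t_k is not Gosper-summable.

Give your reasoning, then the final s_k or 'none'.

s_k = (3*k**2 + k + 1)*factorial(k + 1)/2**k

Compute t_(k+1)/t_k: get (3*k**4 + 22*k**3 + 72*k**2 + 115*k + 70)/(2*(3*k**3 + 7*k**2 + 17*k + 8)).
Gosper form: A/B · C(k+1)/C(k) with A=k/2 + 1, B=1, C=k**3 + 7*k**2/3 + 17*k/3 + 8/3.
f must satisfy (k/2 + 1)·f(k+1) − (1)·f(k) = k**3 + 7*k**2/3 + 17*k/3 + 8/3.
d = 2 from the (1,0,3) case.
A polynomial solution: f(k) = 2*(3*k**2 + k + 1)/3.
R(k) = B(k−1)·f(k)/C(k) = 2*(3*k**2 + k + 1)/(3*k**3 + 7*k**2 + 17*k + 8); s_k = R·t_k = (3*k**2 + k + 1)*factorial(k + 1)/2**k.
Check: Δs_k = (3*k**3 + 7*k**2 + 17*k + 8)*factorial(k + 1)/(2*2**k). ✓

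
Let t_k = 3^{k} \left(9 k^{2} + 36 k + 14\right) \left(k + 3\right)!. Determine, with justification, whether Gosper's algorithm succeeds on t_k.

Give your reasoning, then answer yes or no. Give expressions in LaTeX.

Yes. s_k = 3^{k} \left(3 k - 2\right) \left(k + 3\right)!.

t_(k+1)/t_k = 3*(9*k**3 + 90*k**2 + 275*k + 236)/(9*k**2 + 36*k + 14).
Factor: A=3*k + 12; B=1; C=k**2 + 4*k + 14/9.
Key eq: (3*k + 12)·f(k+1) = (1)·f(k) + (k**2 + 4*k + 14/9).
deg f ≤ 1 (via 1,0,2).
Match coefficients ⇒ f(k) = (3*k - 2)/9.
So s_k = (B(k−1)f/C)·t_k = ((3*k - 2)/(9*k**2 + 36*k + 14))·t_k = 3**k*(3*k - 2)*factorial(k + 3).
Verify: 3**k*(9*k**2 + 36*k + 14)*factorial(k + 3) matches t_k.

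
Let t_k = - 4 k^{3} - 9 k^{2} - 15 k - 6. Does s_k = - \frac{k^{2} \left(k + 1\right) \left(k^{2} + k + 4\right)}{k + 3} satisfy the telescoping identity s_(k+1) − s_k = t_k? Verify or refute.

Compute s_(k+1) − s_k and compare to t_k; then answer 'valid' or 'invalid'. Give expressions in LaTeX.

Invalid: residual \frac{2 \left(3 k^{4} + 20 k^{3} + 38 k^{2} + 51 k + 18\right)}{k^{2} + 7 k + 12} ≠ 0.

s_(k+1) = -(k + 1)**2*(k + 2)*(k + (k + 1)**2 + 5)/(k + 4)
s_(k+1) − s_k = (-4*k**5 - 31*k**4 - 86*k**3 - 143*k**2 - 120*k - 36)/(k**2 + 7*k + 12)
(s_(k+1) − s_k) − t_k = 2*(3*k**4 + 20*k**3 + 38*k**2 + 51*k + 18)/(k**2 + 7*k + 12)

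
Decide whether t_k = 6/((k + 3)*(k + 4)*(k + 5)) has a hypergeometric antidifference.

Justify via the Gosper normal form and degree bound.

Ratio r(k) = (k + 3)/(k + 6).
Normal form (A,B,C) = (k + 3, k + 6, 1).
Set up (k + 3)·f(k+1) − (k + 5)·f(k) − (1) = 0.
deg f ≤ 2 (via 1,1,0).
Solving with deg f ≤ 2: f(k) = k*(k + 7)/24.
R(k) = B(k−1)·f(k)/C(k) = k*(k + 5)*(k + 7)/24; s_k = R·t_k = k*(k + 7)/(4*(k + 3)*(k + 4)).
Verify: 6/(k**3 + 12*k**2 + 47*k + 60) matches t_k.

Yes. s_k = k*(k + 7)/(4*(k + 3)*(k + 4)).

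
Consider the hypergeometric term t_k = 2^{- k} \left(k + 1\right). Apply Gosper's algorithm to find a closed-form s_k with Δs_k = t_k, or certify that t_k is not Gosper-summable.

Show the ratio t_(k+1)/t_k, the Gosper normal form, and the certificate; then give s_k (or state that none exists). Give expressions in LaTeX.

Step 1: r(k) = (k + 2)/(2*(k + 1)).
So A=1/2 and B=1, with C=k + 1.
f must satisfy (1/2)·f(k+1) − (1)·f(k) = k + 1.
d = 1 from the (0,0,1) case.
A polynomial solution: f(k) = -2*(k + 2).
So s_k = (B(k−1)f/C)·t_k = (-2*(k + 2)/(k + 1))·t_k = 2**(1 - k)*(-k - 2).
Δs = (k + 1)/2**k, as required.

s_k = 2^{1 - k} \left(- k - 2\right)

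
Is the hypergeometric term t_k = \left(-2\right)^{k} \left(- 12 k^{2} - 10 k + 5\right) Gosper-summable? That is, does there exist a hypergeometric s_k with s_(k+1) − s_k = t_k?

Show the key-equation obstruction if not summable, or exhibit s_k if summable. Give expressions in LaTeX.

Yes. s_k = \left(-2\right)^{k} \left(4 k^{2} - 2 k - 3\right).

Step 1: r(k) = 2*(-12*k**2 - 34*k - 17)/(12*k**2 + 10*k - 5).
Gosper form: A/B · C(k+1)/C(k) with A=-2, B=1, C=k**2 + 5*k/6 - 5/12.
Key eq: (-2)·f(k+1) = (1)·f(k) + (k**2 + 5*k/6 - 5/12).
Bound: deg f ≤ 2.
Solve for f: f(k) = -(4*k**2 - 2*k - 3)/12 (degree 2 ≤ 2).
R(k) = B(k−1)·f(k)/C(k) = -(4*k**2 - 2*k - 3)/(12*k**2 + 10*k - 5); s_k = R·t_k = (-2)**k*(4*k**2 - 2*k - 3).
Check: Δs_k = (-2)**k*(-12*k**2 - 10*k + 5). ✓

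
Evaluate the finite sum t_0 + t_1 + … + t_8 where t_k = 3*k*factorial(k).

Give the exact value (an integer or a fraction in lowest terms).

The ratio is (k + 1)**2/k.
Take A(k)=k + 1, B(k)=1, C(k)=k.
Need (k + 1)·f(k+1) − (1)·f(k) = k.
From deg A=1, deg B=0, deg C=1: d=0.
A polynomial solution: f(k) = 1.
Then R = B(k−1)f/C = 1/k, so s_k = R(k)·t_k = 3*factorial(k).
s_(k+1) − s_k = 3*k*factorial(k) = t_k.
Evaluate s at k=9 and k=0: 1088640 and 3; difference 1088637.

Σ = 1088637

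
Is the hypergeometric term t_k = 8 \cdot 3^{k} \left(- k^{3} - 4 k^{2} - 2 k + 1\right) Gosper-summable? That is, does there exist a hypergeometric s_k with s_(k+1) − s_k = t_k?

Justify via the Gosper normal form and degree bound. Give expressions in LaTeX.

Compute t_(k+1)/t_k: get 3*(k**3 + 7*k**2 + 13*k + 6)/(k**3 + 4*k**2 + 2*k - 1).
A = 3, B = 1, C = k**3 + 4*k**2 + 2*k - 1.
Solve (3)·f(k+1) − (1)·f(k) = k**3 + 4*k**2 + 2*k - 1.
deg f ≤ 3 (via 0,0,3).
A polynomial solution: f(k) = (2*k + 1)*(2*k**2 - 2*k - 1)/8.
Then R = B(k−1)f/C = (2*k + 1)*(2*k**2 - 2*k - 1)/(8*(k + 1)*(k**2 + 3*k - 1)), so s_k = R(k)·t_k = 3**k*(-4*k**3 + 2*k**2 + 4*k + 1).
Verify: 8*3**k*(-k**3 - 4*k**2 - 2*k + 1) matches t_k.

Yes. s_k = 3^{k} \left(- 4 k^{3} + 2 k^{2} + 4 k + 1\right).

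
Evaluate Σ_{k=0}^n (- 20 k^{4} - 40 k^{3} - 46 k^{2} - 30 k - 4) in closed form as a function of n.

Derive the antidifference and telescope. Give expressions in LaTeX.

Ratio r(k) = (10*k**4 + 60*k**3 + 143*k**2 + 161*k + 70)/(10*k**4 + 20*k**3 + 23*k**2 + 15*k + 2).
Normal form (A,B,C) = (1, 1, k**4 + 2*k**3 + 23*k**2/10 + 3*k/2 + 1/5).
f must satisfy (1)·f(k+1) − (1)·f(k) = k**4 + 2*k**3 + 23*k**2/10 + 3*k/2 + 1/5.
From deg A=0, deg B=0, deg C=4: d=5.
Solving with deg f ≤ 5: f(k) = k*(k + 1)*(2*k**3 - 2*k**2 + 3*k - 2)/10.
R(k) = B(k−1)·f(k)/C(k) = k*(2*k**3 - 2*k**2 + 3*k - 2)/(10*k**3 + 10*k**2 + 13*k + 2); s_k = R·t_k = 2*k*(-2*k**4 - k**2 - k + 2).
s_(k+1) − s_k = -20*k**4 - 40*k**3 - 46*k**2 - 30*k - 4 = t_k.
s_(n+1) = -4*n**5 - 20*n**4 - 42*n**3 - 48*n**2 - 26*n - 4 and s_(0) = 0, so S(n) = -4*n**5 - 20*n**4 - 42*n**3 - 48*n**2 - 26*n - 4.

S(n) = - 4 n^{5} - 20 n^{4} - 42 n^{3} - 48 n^{2} - 26 n - 4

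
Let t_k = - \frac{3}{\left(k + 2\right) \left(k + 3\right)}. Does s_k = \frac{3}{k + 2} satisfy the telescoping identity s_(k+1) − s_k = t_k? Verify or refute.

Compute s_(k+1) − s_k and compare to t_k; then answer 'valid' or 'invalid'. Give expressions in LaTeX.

s_(k+1) = 3/(k + 3)
s_(k+1) − s_k = -3/((k + 2)*(k + 3))
(s_(k+1) − s_k) − t_k = 0

valid (s_(k+1) − s_k reduces to t_k)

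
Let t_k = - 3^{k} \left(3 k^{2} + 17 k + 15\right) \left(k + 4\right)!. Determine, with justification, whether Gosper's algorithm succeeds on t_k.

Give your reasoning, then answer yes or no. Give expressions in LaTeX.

r(k) = 3*(3*k**3 + 38*k**2 + 150*k + 175)/(3*k**2 + 17*k + 15) after simplifying.
Take A(k)=3*k + 15, B(k)=1, C(k)=k**2 + 17*k/3 + 5.
Solve (3*k + 15)·f(k+1) − (1)·f(k) = k**2 + 17*k/3 + 5.
deg f ≤ 1 (via 1,0,2).
Solving with deg f ≤ 1: f(k) = k/3.
Get s_k = R·t_k = -3**k*k*factorial(k + 4) with R(k) = B(k−1)f(k)/C(k) = k/(3*k**2 + 17*k + 15).
Δs = -3**k*(3*k**2 + 17*k + 15)*factorial(k + 4), as required.

Yes. s_k = - 3^{k} k \left(k + 4\right)!.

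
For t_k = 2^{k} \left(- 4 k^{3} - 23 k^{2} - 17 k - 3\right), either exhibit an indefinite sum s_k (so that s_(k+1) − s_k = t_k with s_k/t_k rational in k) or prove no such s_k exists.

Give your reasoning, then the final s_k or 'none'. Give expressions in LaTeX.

s_k = 2^{k} \left(- 4 k^{3} + k^{2} + 3 k - 3\right)

r(k) = 2*(4*k**3 + 35*k**2 + 75*k + 47)/(4*k**3 + 23*k**2 + 17*k + 3) after simplifying.
Take A(k)=2, B(k)=1, C(k)=k**3 + 23*k**2/4 + 17*k/4 + 3/4.
Key eq: (2)·f(k+1) = (1)·f(k) + (k**3 + 23*k**2/4 + 17*k/4 + 3/4).
Bound: deg f ≤ 3.
A polynomial solution: f(k) = (4*k**3 - k**2 - 3*k + 3)/4.
So s_k = (B(k−1)f/C)·t_k = ((4*k**3 - k**2 - 3*k + 3)/(4*k**3 + 23*k**2 + 17*k + 3))·t_k = 2**k*(-4*k**3 + k**2 + 3*k - 3).
s_(k+1) − s_k = 2**k*(-4*k**3 - 23*k**2 - 17*k - 3) = t_k.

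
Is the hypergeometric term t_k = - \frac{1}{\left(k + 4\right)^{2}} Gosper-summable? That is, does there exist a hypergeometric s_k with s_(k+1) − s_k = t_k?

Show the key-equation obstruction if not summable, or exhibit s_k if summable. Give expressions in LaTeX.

Ratio r(k) = (k + 4)**2/(k + 5)**2.
A = k**2 + 8*k + 16, B = k**2 + 10*k + 25, C = 1.
Need (k**2 + 8*k + 16)·f(k+1) − (k**2 + 8*k + 16)·f(k) = 1.
d = 0 from the (2,2,0) case.
Generic f = c0 gives residual -1; -1 = 0 cannot hold, so t_k is not Gosper-summable.

No — t_k has no hypergeometric antidifference.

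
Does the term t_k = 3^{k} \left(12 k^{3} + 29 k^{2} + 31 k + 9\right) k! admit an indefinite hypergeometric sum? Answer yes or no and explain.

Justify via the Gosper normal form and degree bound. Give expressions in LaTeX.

Yes. s_k = 3^{k} k \left(4 k - 1\right) k!.

t_(k+1)/t_k = 3*(12*k**4 + 77*k**3 + 190*k**2 + 206*k + 81)/(12*k**3 + 29*k**2 + 31*k + 9).
Gosper form: A/B · C(k+1)/C(k) with A=3*k + 3, B=1, C=k**3 + 29*k**2/12 + 31*k/12 + 3/4.
Solve (3*k + 3)·f(k+1) − (1)·f(k) = k**3 + 29*k**2/12 + 31*k/12 + 3/4.
From deg A=1, deg B=0, deg C=3: d=2.
Solve for f: f(k) = k*(4*k - 1)/12 (degree 2 ≤ 2).
Then R = B(k−1)f/C = k*(4*k - 1)/(12*k**3 + 29*k**2 + 31*k + 9), so s_k = R(k)·t_k = 3**k*k*(4*k - 1)*factorial(k).
Verify: 3**k*(12*k**3 + 29*k**2 + 31*k + 9)*factorial(k) matches t_k.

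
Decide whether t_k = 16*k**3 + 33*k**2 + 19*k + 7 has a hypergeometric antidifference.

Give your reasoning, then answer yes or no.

Yes. s_k = k*(4*k**3 + 3*k**2 - 3*k + 3).

Step 1: r(k) = (16*k**3 + 81*k**2 + 133*k + 75)/(16*k**3 + 33*k**2 + 19*k + 7).
So A=1 and B=1, with C=k**3 + 33*k**2/16 + 19*k/16 + 7/16.
Set up (1)·f(k+1) − (1)·f(k) − (k**3 + 33*k**2/16 + 19*k/16 + 7/16) = 0.
Degrees (0,0,3) ⇒ d ≤ 4.
Solving with deg f ≤ 4: f(k) = k*(4*k**3 + 3*k**2 - 3*k + 3)/16.
Get s_k = R·t_k = k*(4*k**3 + 3*k**2 - 3*k + 3) with R(k) = B(k−1)f(k)/C(k) = k*(4*k**3 + 3*k**2 - 3*k + 3)/(16*k**3 + 33*k**2 + 19*k + 7).
Δs = 16*k**3 + 33*k**2 + 19*k + 7, as required.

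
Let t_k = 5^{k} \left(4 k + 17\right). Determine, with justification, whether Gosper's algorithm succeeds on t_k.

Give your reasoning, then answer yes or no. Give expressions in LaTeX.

Yes. s_k = 5^{k} \left(k + 3\right).

r(k) = 5*(4*k + 21)/(4*k + 17) after simplifying.
So A=5 and B=1, with C=k + 17/4.
Key eq: (5)·f(k+1) = (1)·f(k) + (k + 17/4).
Degrees (0,0,1) ⇒ d ≤ 1.
Match coefficients ⇒ f(k) = (k + 3)/4.
So s_k = (B(k−1)f/C)·t_k = ((k + 3)/(4*k + 17))·t_k = 5**k*(k + 3).
s_(k+1) − s_k = 5**k*(4*k + 17) = t_k.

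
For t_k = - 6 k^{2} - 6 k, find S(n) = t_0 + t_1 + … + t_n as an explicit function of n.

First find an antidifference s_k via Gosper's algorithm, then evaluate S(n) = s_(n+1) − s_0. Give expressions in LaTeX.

Step 1: r(k) = (k + 2)/k.
Take A(k)=1, B(k)=1, C(k)=k**2 + k.
Need (1)·f(k+1) − (1)·f(k) = k**2 + k.
Degrees (0,0,2) ⇒ d ≤ 3.
Solving with deg f ≤ 3: f(k) = k*(k - 1)*(k + 1)/3.
Get s_k = R·t_k = 2*k*(1 - k**2) with R(k) = B(k−1)f(k)/C(k) = (k - 1)/3.
Δs = 6*k*(-k - 1), as required.
Telescope: S(n) = s_(n+1) − s_(0) = 2*n*(-n**2 - 3*n - 2) − (0) = 2*n*(-n**2 - 3*n - 2).

S(n) = 2 n \left(- n^{2} - 3 n - 2\right)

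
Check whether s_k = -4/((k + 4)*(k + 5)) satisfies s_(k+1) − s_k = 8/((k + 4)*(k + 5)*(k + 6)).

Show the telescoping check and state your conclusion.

s_(k+1) = -4/((k + 5)*(k + 6))
s_(k+1) − s_k = 8/(k**3 + 15*k**2 + 74*k + 120)
(s_(k+1) − s_k) − t_k = 0

Valid — Δs_k = t_k.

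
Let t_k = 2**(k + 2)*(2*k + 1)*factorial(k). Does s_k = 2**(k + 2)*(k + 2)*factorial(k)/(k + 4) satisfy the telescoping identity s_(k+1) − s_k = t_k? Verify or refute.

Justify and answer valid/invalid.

s_(k+1) = 2**(k + 3)*(k + 3)*factorial(k + 1)/(k + 5)
s_(k+1) − s_k = 2**(k + 2)*(2*k**3 + 15*k**2 + 31*k + 14)*factorial(k)/((k + 4)*(k + 5))
(s_(k+1) − s_k) − t_k = -2**(k + 3)*(2*k**2 + 9*k + 3)*factorial(k)/((k + 4)*(k + 5))

Invalid: residual -2**(k + 3)*(2*k**2 + 9*k + 3)*factorial(k)/((k + 4)*(k + 5)) ≠ 0.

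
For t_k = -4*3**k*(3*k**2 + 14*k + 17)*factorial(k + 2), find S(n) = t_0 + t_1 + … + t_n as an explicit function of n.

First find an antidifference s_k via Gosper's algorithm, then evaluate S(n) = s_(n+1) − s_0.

S(n) = -12*3**n*n*factorial(n + 3) - 24*3**n*factorial(n + 3) + 8

r(k) = 3*(3*k**3 + 29*k**2 + 94*k + 102)/(3*k**2 + 14*k + 17) after simplifying.
Take A(k)=3*k + 9, B(k)=1, C(k)=k**2 + 14*k/3 + 17/3.
Set up (3*k + 9)·f(k+1) − (1)·f(k) − (k**2 + 14*k/3 + 17/3) = 0.
From deg A=1, deg B=0, deg C=2: d=1.
A polynomial solution: f(k) = (k + 1)/3.
R(k) = B(k−1)·f(k)/C(k) = (k + 1)/(3*k**2 + 14*k + 17); s_k = R·t_k = -4*3**k*(k + 1)*factorial(k + 2).
Verify: -4*3**k*(3*k**2 + 14*k + 17)*factorial(k + 2) matches t_k.
Telescope: S(n) = s_(n+1) − s_(0) = -12*3**n*(n + 2)*factorial(n + 3) − (-8) = -12*3**n*n*factorial(n + 3) - 24*3**n*factorial(n + 3) + 8.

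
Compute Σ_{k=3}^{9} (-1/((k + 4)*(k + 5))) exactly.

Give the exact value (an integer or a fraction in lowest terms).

The ratio is (k + 4)/(k + 6).
Factor: A=k + 4; B=k + 6; C=1.
f must satisfy (k + 4)·f(k+1) − (k + 5)·f(k) = 1.
Degrees (1,1,0) ⇒ d ≤ 1.
Solve for f: f(k) = k/4 (degree 1 ≤ 1).
So s_k = (B(k−1)f/C)·t_k = (k*(k + 5)/4)·t_k = -k/(4*k + 16).
s_(k+1) − s_k = -1/(k**2 + 9*k + 20) = t_k.
Σ_(k=3)^(9) t_k = s_(10) − s_(3) = -5/28 − (-3/28) = -1/14.

Σ = -1/14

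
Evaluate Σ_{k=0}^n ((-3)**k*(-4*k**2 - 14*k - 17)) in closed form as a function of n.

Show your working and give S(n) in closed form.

S(n) = -3*(-3)**n*n**2 - 12*(-3)**n*n - 15*(-3)**n - 2

The ratio is 3*(-4*k**2 - 22*k - 35)/(4*k**2 + 14*k + 17).
Factor: A=-3; B=1; C=k**2 + 7*k/2 + 17/4.
Set up (-3)·f(k+1) − (1)·f(k) − (k**2 + 7*k/2 + 17/4) = 0.
deg f ≤ 2 (via 0,0,2).
Match coefficients ⇒ f(k) = -(k**2 + 2*k + 2)/4.
Then R = B(k−1)f/C = -(k**2 + 2*k + 2)/(4*k**2 + 14*k + 17), so s_k = R(k)·t_k = (-3)**k*(k**2 + 2*k + 2).
Δs = (-3)**k*(-4*k**2 - 14*k - 17), as required.
Evaluate: s_(n+1) = (-3)**(n + 1)*(n**2 + 4*n + 5); subtract s_(0) = 2 ⇒ S(n) = -3*(-3)**n*n**2 - 12*(-3)**n*n - 15*(-3)**n - 2.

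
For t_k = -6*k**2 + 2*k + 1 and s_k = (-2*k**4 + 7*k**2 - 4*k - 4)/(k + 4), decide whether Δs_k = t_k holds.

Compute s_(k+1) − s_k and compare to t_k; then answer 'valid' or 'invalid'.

s_(k+1) = (-4*k - 2*(k + 1)**4 + 7*(k + 1)**2 - 8)/(k + 5)
s_(k+1) − s_k = (-6*k**4 - 44*k**3 - 49*k**2 + 29*k + 8)/(k**2 + 9*k + 20)
(s_(k+1) − s_k) − t_k = 4*(2*k**3 + 13*k**2 - 5*k - 3)/(k**2 + 9*k + 20)

Invalid: residual 4*(2*k**3 + 13*k**2 - 5*k - 3)/(k**2 + 9*k + 20) ≠ 0.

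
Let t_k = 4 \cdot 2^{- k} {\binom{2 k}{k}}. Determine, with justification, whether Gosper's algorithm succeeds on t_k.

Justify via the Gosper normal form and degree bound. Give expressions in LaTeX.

No. Not Gosper-summable.

Compute t_(k+1)/t_k: get (2*k + 1)/(k + 1).
Normal form (A,B,C) = (2*k + 1, k + 1, 1).
Solve (2*k + 1)·f(k+1) − (k)·f(k) = 1.
From deg A=1, deg B=1, deg C=0: d=-1.
deg f ≤ -1 is impossible — no certificate.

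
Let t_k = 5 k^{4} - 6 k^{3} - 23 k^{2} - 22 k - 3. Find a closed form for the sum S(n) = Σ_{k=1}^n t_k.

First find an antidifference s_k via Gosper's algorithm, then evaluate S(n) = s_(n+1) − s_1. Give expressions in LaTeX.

S(n) = n \left(n^{4} + n^{3} - 9 n^{2} - 24 n - 18\right)

The ratio is (5*k**4 + 14*k**3 - 11*k**2 - 66*k - 49)/(5*k**4 - 6*k**3 - 23*k**2 - 22*k - 3).
Normal form (A,B,C) = (1, 1, k**4 - 6*k**3/5 - 23*k**2/5 - 22*k/5 - 3/5).
Set up (1)·f(k+1) − (1)·f(k) − (k**4 - 6*k**3/5 - 23*k**2/5 - 22*k/5 - 3/5) = 0.
deg f ≤ 5 (via 0,0,4).
Solve for f: f(k) = k*(k**4 - 4*k**3 - 3*k**2 - k + 4)/5 (degree 5 ≤ 5).
Certificate R = B(k−1)f/C = k*(k**4 - 4*k**3 - 3*k**2 - k + 4)/(5*k**4 - 6*k**3 - 23*k**2 - 22*k - 3) gives s_k = k*(k**4 - 4*k**3 - 3*k**2 - k + 4).
Δs = 5*k**4 - 6*k**3 - 23*k**2 - 22*k - 3, as required.
Evaluate: s_(n+1) = n**5 + n**4 - 9*n**3 - 24*n**2 - 18*n - 3; subtract s_(1) = -3 ⇒ S(n) = n*(n**4 + n**3 - 9*n**2 - 24*n - 18).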